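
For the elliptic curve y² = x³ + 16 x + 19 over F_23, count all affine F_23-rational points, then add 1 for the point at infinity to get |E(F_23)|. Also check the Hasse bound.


Affine points = {(1, 6), (1, 17), (2, 6), (2, 17), (3, 5), (3, 18), (4, 3), (4, 20), (6, 3), (6, 20), (9, 8), (9, 15), (10, 11), (10, 12), (11, 10), (11, 13), (13, 3), (13, 20), (15, 0), (16, 1), (16, 22), (17, 11), (17, 12), (19, 11), (19, 12), (20, 6), (20, 17), (21, 5), (21, 18), (22, 5), (22, 18)}; affine count = 31; |E(F_23)| = 32.

Discriminant check: Δ ∝ 4a³ + 27b² = 4·16³ + 27·19² = 4·4096 + 27·361 ≡ 3 (mod 23). Nonzero ⇒ E is nonsingular.
For each x ∈ F_23, compute rhs = x³ + 16·x + 19 mod 23, then count y ∈ F_23 with y² ≡ rhs.
  x = 0: rhs = 19, matching y values: none (0 points).
  x = 1: rhs = 13, matching y values: 6, 17 (2 points).
  x = 2: rhs = 13, matching y values: 6, 17 (2 points).
  x = 3: rhs = 2, matching y values: 5, 18 (2 points).
  x = 4: rhs = 9, matching y values: 3, 20 (2 points).
  x = 5: rhs = 17, matching y values: none (0 points).
  x = 6: rhs = 9, matching y values: 3, 20 (2 points).
  x = 7: rhs = 14, matching y values: none (0 points).
  x = 8: rhs = 15, matching y values: none (0 points).
  x = 9: rhs = 18, matching y values: 8, 15 (2 points).
  x = 10: rhs = 6, matching y values: 11, 12 (2 points).
  x = 11: rhs = 8, matching y values: 10, 13 (2 points).
  x = 12: rhs = 7, matching y values: none (0 points).
  x = 13: rhs = 9, matching y values: 3, 20 (2 points).
  x = 14: rhs = 20, matching y values: none (0 points).
  x = 15: rhs = 0, matching y values: 0 (1 points).
  x = 16: rhs = 1, matching y values: 1, 22 (2 points).
  x = 17: rhs = 6, matching y values: 11, 12 (2 points).
  x = 18: rhs = 21, matching y values: none (0 points).
  x = 19: rhs = 6, matching y values: 11, 12 (2 points).
  x = 20: rhs = 13, matching y values: 6, 17 (2 points).
  x = 21: rhs = 2, matching y values: 5, 18 (2 points).
  x = 22: rhs = 2, matching y values: 5, 18 (2 points).
Total affine count: 31.
Full point count |E(F_23)| = 31 + 1 = 32.
Hasse bound: |32 − (23+1)| = |8| = 8 ≤ 2√23 ≈ 9.5917 ✓.


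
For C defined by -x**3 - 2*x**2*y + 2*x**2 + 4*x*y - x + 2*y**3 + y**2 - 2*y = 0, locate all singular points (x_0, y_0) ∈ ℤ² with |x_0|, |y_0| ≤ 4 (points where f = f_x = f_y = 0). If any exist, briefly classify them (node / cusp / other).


Singular points: {(1, 0)}; classification: node.

Compute partial derivatives:
  f_x = -3*x**2 - 4*x*y + 4*x + 4*y - 1.
  f_y = -2*x**2 + 4*x + 6*y**2 + 2*y - 2.
Scan x_0 ∈ {−4, ..., 4}. For each x_0, f_y(x_0, y) is a polynomial in y; find its integer roots y ∈ {−4, ..., 4}, then test f_x and f at those candidates.
  x = -4: f_y(-4, y) = 6*y**2 + 2*y - 50; no integer root y with |y| ≤ 4.
  x = -3: f_y(-3, y) = 6*y**2 + 2*y - 32; no integer root y with |y| ≤ 4.
  x = -2: f_y(-2, y) = 6*y**2 + 2*y - 18; no integer root y with |y| ≤ 4.
  x = -1: f_y(-1, y) = 6*y**2 + 2*y - 8; vanishes at y ∈ {1}. (-1, 1): f_x = 0 but f = -1 ≠ 0.
  x = 0: f_y(0, y) = 6*y**2 + 2*y - 2; no integer root y with |y| ≤ 4.
  x = 1: f_y(1, y) = 6*y**2 + 2*y; vanishes at y ∈ {0}. (1, 0): f_x = 0, f = 0 — SINGULAR.
  x = 2: f_y(2, y) = 6*y**2 + 2*y - 2; no integer root y with |y| ≤ 4.
  x = 3: f_y(3, y) = 6*y**2 + 2*y - 8; vanishes at y ∈ {1}. (3, 1): f_x = -24 ≠ 0.
  x = 4: f_y(4, y) = 6*y**2 + 2*y - 18; no integer root y with |y| ≤ 4.
Only singular point on the grid: (1, 0).
Classify: substitute x = 1 + u, y = 0 + v and expand: f = -u**3 - 2*u**2*v - u**2 + 2*v**3 + v**2.
No constant or linear terms (consistent with a singular point). Quadratic part: -u**2 + v**2. Cubic part: -u**3 - 2*u**2*v + 2*v**3.
The quadratic part v**2 - u**2 = (v − u)(v + u) splits into two distinct linear factors, so there are two distinct tangent lines y − 0 = ±(x − 1) — this is a node (ordinary double point).
Classification: node.


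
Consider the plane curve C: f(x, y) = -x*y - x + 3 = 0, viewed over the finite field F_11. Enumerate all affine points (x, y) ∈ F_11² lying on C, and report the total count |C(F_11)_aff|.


Affine F_11-points: {(1, 2), (2, 6), (3, 0), (4, 8), (5, 4), (6, 5), (7, 1), (8, 9), (9, 3), (10, 7)}; count = 10.

For each of the 121 pairs (x, y) ∈ F_11², evaluate f(x, y) mod 11. Record the zeros.
  x = 0: [0↦3, 1↦3, 2↦3, 3↦3, 4↦3, 5↦3, 6↦3, 7↦3, 8↦3, 9↦3, 10↦3]  zeros at y ∈ ∅
  x = 1: [0↦2, 1↦1, 2↦0, 3↦10, 4↦9, 5↦8, 6↦7, 7↦6, 8↦5, 9↦4, 10↦3]  zeros at y ∈ {2}
  x = 2: [0↦1, 1↦10, 2↦8, 3↦6, 4↦4, 5↦2, 6↦0, 7↦9, 8↦7, 9↦5, 10↦3]  zeros at y ∈ {6}
  x = 3: [0↦0, 1↦8, 2↦5, 3↦2, 4↦10, 5↦7, 6↦4, 7↦1, 8↦9, 9↦6, 10↦3]  zeros at y ∈ {0}
  x = 4: [0↦10, 1↦6, 2↦2, 3↦9, 4↦5, 5↦1, 6↦8, 7↦4, 8↦0, 9↦7, 10↦3]  zeros at y ∈ {8}
  x = 5: [0↦9, 1↦4, 2↦10, 3↦5, 4↦0, 5↦6, 6↦1, 7↦7, 8↦2, 9↦8, 10↦3]  zeros at y ∈ {4}
  x = 6: [0↦8, 1↦2, 2↦7, 3↦1, 4↦6, 5↦0, 6↦5, 7↦10, 8↦4, 9↦9, 10↦3]  zeros at y ∈ {5}
  x = 7: [0↦7, 1↦0, 2↦4, 3↦8, 4↦1, 5↦5, 6↦9, 7↦2, 8↦6, 9↦10, 10↦3]  zeros at y ∈ {1}
  x = 8: [0↦6, 1↦9, 2↦1, 3↦4, 4↦7, 5↦10, 6↦2, 7↦5, 8↦8, 9↦0, 10↦3]  zeros at y ∈ {9}
  x = 9: [0↦5, 1↦7, 2↦9, 3↦0, 4↦2, 5↦4, 6↦6, 7↦8, 8↦10, 9↦1, 10↦3]  zeros at y ∈ {3}
  x = 10: [0↦4, 1↦5, 2↦6, 3↦7, 4↦8, 5↦9, 6↦10, 7↦0, 8↦1, 9↦2, 10↦3]  zeros at y ∈ {7}
Collecting zeros: affine points = {(1, 2), (2, 6), (3, 0), (4, 8), (5, 4), (6, 5), (7, 1), (8, 9), (9, 3), (10, 7)}.
Total count |C(F_11)_aff| = 10.


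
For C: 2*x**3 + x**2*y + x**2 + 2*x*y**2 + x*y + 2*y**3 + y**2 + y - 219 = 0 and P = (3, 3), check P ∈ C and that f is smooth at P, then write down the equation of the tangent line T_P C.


Tangent line at P: 99*x + 109*y - 624 = 0.

Step 1: f(3, 3) = 0, so P lies on C.
Step 2: partial derivatives
  f_x(x, y) = 6*x**2 + 2*x*y + 2*x + 2*y**2 + y, f_y(x, y) = x**2 + 4*x*y + x + 6*y**2 + 2*y + 1.
  f_x(P) = 99, f_y(P) = 109 (gradient nonzero, so P is smooth).
Step 3: tangent line at P: 99·(x − 3) + 109·(y − 3) = 0.
Expanding: 99*x + 109*y - 624 = 0.


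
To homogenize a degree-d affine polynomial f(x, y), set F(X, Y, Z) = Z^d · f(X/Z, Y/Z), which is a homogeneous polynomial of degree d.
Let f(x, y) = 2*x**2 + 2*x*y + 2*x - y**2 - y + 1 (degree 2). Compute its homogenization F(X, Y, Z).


F(X, Y, Z) = 2*X**2 + 2*X*Y + 2*X*Z - Y**2 - Y*Z + Z**2

deg(f) = 2.
Substitute x = X/Z, y = Y/Z into f, then multiply by Z^2.
  monomial 2·x^2·y^0 ↦ 2·X^2·Y^0·Z^0.
  monomial 2·x^1·y^1 ↦ 2·X^1·Y^1·Z^0.
  monomial 2·x^1·y^0 ↦ 2·X^1·Y^0·Z^1.
  monomial -1·x^0·y^2 ↦ -1·X^0·Y^2·Z^0.
  monomial -1·x^0·y^1 ↦ -1·X^0·Y^1·Z^1.
  monomial 1·x^0·y^0 ↦ 1·X^0·Y^0·Z^2.
Collecting: F(X, Y, Z) = 2*X**2 + 2*X*Y + 2*X*Z - Y**2 - Y*Z + Z**2.


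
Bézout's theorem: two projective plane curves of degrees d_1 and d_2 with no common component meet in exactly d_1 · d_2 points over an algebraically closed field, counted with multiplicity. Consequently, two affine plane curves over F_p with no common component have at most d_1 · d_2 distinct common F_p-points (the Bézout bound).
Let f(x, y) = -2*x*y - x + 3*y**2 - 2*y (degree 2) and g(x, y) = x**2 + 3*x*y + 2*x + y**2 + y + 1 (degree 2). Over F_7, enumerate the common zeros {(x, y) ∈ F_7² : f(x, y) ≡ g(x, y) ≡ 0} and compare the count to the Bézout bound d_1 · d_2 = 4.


Common zeros: ∅; count = 0; Bézout bound = 4.

deg(f) = 2, deg(g) = 2, so Bézout bound = 4.
Scan x ∈ F_7. For each x, list the y ∈ F_7 with f(x, y) ≡ 0 and those with g(x, y) ≡ 0 (mod 7); the common zeros in that column are the intersection.
  x = 0: f ≡ 0 at y ∈ {0, 3}; g ≡ 0 at y ∈ {2, 4}; common: ∅.
  x = 1: f ≡ 0 at y ∈ {3}; g ≡ 0 at y ∈ {5}; common: ∅.
  x = 2: f ≡ 0 at y ∈ {3, 6}; g ≡ 0 at y ∈ ∅; common: ∅.
  x = 3: f ≡ 0 at y ∈ {2, 3}; g ≡ 0 at y ∈ {5, 6}; common: ∅.
  x = 4: f ≡ 0 at y ∈ {3, 5}; g ≡ 0 at y ∈ ∅; common: ∅.
  x = 5: f ≡ 0 at y ∈ {1, 3}; g ≡ 0 at y ∈ {6}; common: ∅.
  x = 6: f ≡ 0 at y ∈ {3, 4}; g ≡ 0 at y ∈ {0, 2}; common: ∅.
Collecting: common zeros = ∅, so the count is 0.
Comparison with the Bézout bound: 0 ≤ 4 = deg(f)·deg(g), as expected for curves with no common component (the affine F_7-count falls short of the bound because intersections may lie at infinity, over extension fields, or carry multiplicity).


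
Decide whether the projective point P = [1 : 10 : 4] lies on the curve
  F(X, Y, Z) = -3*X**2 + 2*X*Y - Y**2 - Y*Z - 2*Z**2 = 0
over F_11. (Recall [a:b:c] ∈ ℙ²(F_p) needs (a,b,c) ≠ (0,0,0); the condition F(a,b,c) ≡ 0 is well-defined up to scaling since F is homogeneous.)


F(1,10,4) ≡ 10 (mod 11); P is NOT on the curve.

Evaluate F(1, 10, 4) term-by-term (mod 11).
  -3*X**2 ↦ -3·1·1·1 = -3
  2*X*Y ↦ 2·1·10·1 = 20
  -Y**2 ↦ -1·1·100·1 = -100
  -Y*Z ↦ -1·1·10·4 = -40
  -2*Z**2 ↦ -2·1·1·16 = -32
Sum: F(1, 10, 4) = (-3) + (20) + (-100) + (-40) + (-32) = -155.
Reducing mod 11: -155 ≡ 10 (mod 11).
Since F(a, b, c) ≡ 10 ≠ 0 (mod 11), P does NOT lie on the curve.


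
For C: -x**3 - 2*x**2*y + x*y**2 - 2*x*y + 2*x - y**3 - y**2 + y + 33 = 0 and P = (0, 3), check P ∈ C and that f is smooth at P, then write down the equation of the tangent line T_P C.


Tangent line at P: 5*x - 32*y + 96 = 0.

Step 1: f(0, 3) = 0, so P lies on C.
Step 2: partial derivatives
  f_x(x, y) = -3*x**2 - 4*x*y + y**2 - 2*y + 2, f_y(x, y) = -2*x**2 + 2*x*y - 2*x - 3*y**2 - 2*y + 1.
  f_x(P) = 5, f_y(P) = -32 (gradient nonzero, so P is smooth).
Step 3: tangent line at P: 5·(x − 0) + -32·(y − 3) = 0.
Expanding: 5*x - 32*y + 96 = 0.


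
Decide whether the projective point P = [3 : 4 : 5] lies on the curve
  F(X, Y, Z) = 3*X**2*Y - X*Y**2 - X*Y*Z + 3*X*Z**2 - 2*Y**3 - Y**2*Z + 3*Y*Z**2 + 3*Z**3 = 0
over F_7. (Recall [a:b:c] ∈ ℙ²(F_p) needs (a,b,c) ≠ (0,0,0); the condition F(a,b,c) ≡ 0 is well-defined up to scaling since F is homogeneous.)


F(3,4,5) ≡ 6 (mod 7); P is NOT on the curve.

Evaluate F(3, 4, 5) term-by-term (mod 7).
  3*X**2*Y ↦ 3·9·4·1 = 108
  -X*Y**2 ↦ -1·3·16·1 = -48
  -X*Y*Z ↦ -1·3·4·5 = -60
  3*X*Z**2 ↦ 3·3·1·25 = 225
  -2*Y**3 ↦ -2·1·64·1 = -128
  -Y**2*Z ↦ -1·1·16·5 = -80
  3*Y*Z**2 ↦ 3·1·4·25 = 300
  3*Z**3 ↦ 3·1·1·125 = 375
Sum: F(3, 4, 5) = (108) + (-48) + (-60) + (225) + (-128) + (-80) + (300) + (375) = 692.
Reducing mod 7: 692 ≡ 6 (mod 7).
Since F(a, b, c) ≡ 6 ≠ 0 (mod 7), P does NOT lie on the curve.


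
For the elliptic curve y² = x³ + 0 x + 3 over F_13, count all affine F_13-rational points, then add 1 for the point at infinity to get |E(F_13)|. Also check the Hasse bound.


Affine points = {(0, 4), (0, 9), (1, 2), (1, 11), (3, 2), (3, 11), (9, 2), (9, 11)}; affine count = 8; |E(F_13)| = 9.

Discriminant check: Δ ∝ 4a³ + 27b² = 4·0³ + 27·3² = 4·0 + 27·9 ≡ 9 (mod 13). Nonzero ⇒ E is nonsingular.
For each x ∈ F_13, compute rhs = x³ + 0·x + 3 mod 13, then count y ∈ F_13 with y² ≡ rhs.
  x = 0: rhs = 3, matching y values: 4, 9 (2 points).
  x = 1: rhs = 4, matching y values: 2, 11 (2 points).
  x = 2: rhs = 11, matching y values: none (0 points).
  x = 3: rhs = 4, matching y values: 2, 11 (2 points).
  x = 4: rhs = 2, matching y values: none (0 points).
  x = 5: rhs = 11, matching y values: none (0 points).
  x = 6: rhs = 11, matching y values: none (0 points).
  x = 7: rhs = 8, matching y values: none (0 points).
  x = 8: rhs = 8, matching y values: none (0 points).
  x = 9: rhs = 4, matching y values: 2, 11 (2 points).
  x = 10: rhs = 2, matching y values: none (0 points).
  x = 11: rhs = 8, matching y values: none (0 points).
  x = 12: rhs = 2, matching y values: none (0 points).
Total affine count: 8.
Full point count |E(F_13)| = 8 + 1 = 9.
Hasse bound: |9 − (13+1)| = |-5| = 5 ≤ 2√13 ≈ 7.2111 ✓.


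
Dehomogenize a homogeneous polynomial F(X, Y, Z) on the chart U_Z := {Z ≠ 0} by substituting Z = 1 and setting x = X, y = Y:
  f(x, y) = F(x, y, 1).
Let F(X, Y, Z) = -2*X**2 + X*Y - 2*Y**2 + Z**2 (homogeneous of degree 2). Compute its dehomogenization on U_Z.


f(x, y) = -2*x**2 + x*y - 2*y**2 + 1

On U_Z we set Z = 1. Each monomial c·X^i·Y^j·Z^k in F becomes c·x^i·y^j·1^k = c·x^i·y^j.
Substituting Z = 1: F(X, Y, 1) = -2*x**2 + x*y - 2*y**2 + 1.
Note: deg(f) ≤ deg(F) = 2; strict inequality happens when F is divisible by Z (lost terms).


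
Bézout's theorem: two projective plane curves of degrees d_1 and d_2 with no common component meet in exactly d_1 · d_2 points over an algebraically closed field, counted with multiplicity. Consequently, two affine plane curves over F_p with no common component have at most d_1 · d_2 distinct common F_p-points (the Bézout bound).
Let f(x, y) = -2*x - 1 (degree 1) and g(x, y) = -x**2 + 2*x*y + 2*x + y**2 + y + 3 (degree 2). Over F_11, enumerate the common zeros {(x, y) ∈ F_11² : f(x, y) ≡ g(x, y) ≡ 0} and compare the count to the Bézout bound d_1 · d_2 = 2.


Common zeros: {(5, 1), (5, 10)}; count = 2; Bézout bound = 2.

deg(f) = 1, deg(g) = 2, so Bézout bound = 2.
Scan x ∈ F_11. For each x, list the y ∈ F_11 with f(x, y) ≡ 0 and those with g(x, y) ≡ 0 (mod 11); the common zeros in that column are the intersection.
  x = 0: f ≡ 0 at y ∈ ∅; g ≡ 0 at y ∈ {5}; common: ∅.
  x = 1: f ≡ 0 at y ∈ ∅; g ≡ 0 at y ∈ {3, 5}; common: ∅.
  x = 2: f ≡ 0 at y ∈ ∅; g ≡ 0 at y ∈ ∅; common: ∅.
  x = 3: f ≡ 0 at y ∈ ∅; g ≡ 0 at y ∈ {0, 4}; common: ∅.
  x = 4: f ≡ 0 at y ∈ ∅; g ≡ 0 at y ∈ ∅; common: ∅.
  x = 5: f ≡ 0 at y ∈ {0, 1, 2, 3, 4, 5, 6, 7, 8, 9, 10}; g ≡ 0 at y ∈ {1, 10}; common: {1, 10}.
  x = 6: f ≡ 0 at y ∈ ∅; g ≡ 0 at y ∈ {10}; common: ∅.
  x = 7: f ≡ 0 at y ∈ ∅; g ≡ 0 at y ∈ {3, 4}; common: ∅.
  x = 8: f ≡ 0 at y ∈ ∅; g ≡ 0 at y ∈ ∅; common: ∅.
  x = 9: f ≡ 0 at y ∈ ∅; g ≡ 0 at y ∈ ∅; common: ∅.
  x = 10: f ≡ 0 at y ∈ ∅; g ≡ 0 at y ∈ {0, 1}; common: ∅.
Collecting: common zeros = {(5, 1), (5, 10)}, so the count is 2.
Comparison with the Bézout bound: 2 ≤ 2 = deg(f)·deg(g), as expected for curves with no common component (the bound is attained).


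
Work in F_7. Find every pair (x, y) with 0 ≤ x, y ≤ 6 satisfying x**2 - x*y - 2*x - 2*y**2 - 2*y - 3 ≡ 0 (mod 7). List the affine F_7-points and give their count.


Affine F_7-points: {(0, 1), (0, 5), (3, 0), (3, 1), (6, 0), (6, 3)}; count = 6.

For each of the 49 pairs (x, y) ∈ F_7², evaluate f(x, y) mod 7. Record the zeros.
  x = 0: [0↦4, 1↦0, 2↦6, 3↦1, 4↦6, 5↦0, 6↦4]  zeros at y ∈ {1, 5}
  x = 1: [0↦3, 1↦5, 2↦3, 3↦4, 4↦1, 5↦1, 6↦4]  zeros at y ∈ ∅
  x = 2: [0↦4, 1↦5, 2↦2, 3↦2, 4↦5, 5↦4, 6↦6]  zeros at y ∈ ∅
  x = 3: [0↦0, 1↦0, 2↦3, 3↦2, 4↦4, 5↦2, 6↦3]  zeros at y ∈ {0, 1}
  x = 4: [0↦5, 1↦4, 2↦6, 3↦4, 4↦5, 5↦2, 6↦2]  zeros at y ∈ ∅
  x = 5: [0↦5, 1↦3, 2↦4, 3↦1, 4↦1, 5↦4, 6↦3]  zeros at y ∈ ∅
  x = 6: [0↦0, 1↦4, 2↦4, 3↦0, 4↦6, 5↦1, 6↦6]  zeros at y ∈ {0, 3}
Collecting zeros: affine points = {(0, 1), (0, 5), (3, 0), (3, 1), (6, 0), (6, 3)}.
Total count |C(F_7)_aff| = 6.


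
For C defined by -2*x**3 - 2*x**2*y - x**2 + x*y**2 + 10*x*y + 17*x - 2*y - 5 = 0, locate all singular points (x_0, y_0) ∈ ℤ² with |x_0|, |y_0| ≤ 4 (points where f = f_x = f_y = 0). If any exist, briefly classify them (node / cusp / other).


Singular points: {(1, -3)}; classification: node.

Compute partial derivatives:
  f_x = -6*x**2 - 4*x*y - 2*x + y**2 + 10*y + 17.
  f_y = -2*x**2 + 2*x*y + 10*x - 2.
Scan x_0 ∈ {−4, ..., 4}. For each x_0, f_y(x_0, y) is a polynomial in y; find its integer roots y ∈ {−4, ..., 4}, then test f_x and f at those candidates.
  x = -4: f_y(-4, y) = -8*y - 74; no integer root y with |y| ≤ 4.
  x = -3: f_y(-3, y) = -6*y - 50; no integer root y with |y| ≤ 4.
  x = -2: f_y(-2, y) = -4*y - 30; no integer root y with |y| ≤ 4.
  x = -1: f_y(-1, y) = -2*y - 14; no integer root y with |y| ≤ 4.
  x = 0: f_y(0, y) = -2; no integer root y with |y| ≤ 4.
  x = 1: f_y(1, y) = 2*y + 6; vanishes at y ∈ {-3}. (1, -3): f_x = 0, f = 0 — SINGULAR.
  x = 2: f_y(2, y) = 4*y + 10; no integer root y with |y| ≤ 4.
  x = 3: f_y(3, y) = 6*y + 10; no integer root y with |y| ≤ 4.
  x = 4: f_y(4, y) = 8*y + 6; no integer root y with |y| ≤ 4.
Only singular point on the grid: (1, -3).
Classify: substitute x = 1 + u, y = -3 + v and expand: f = -2*u**3 - 2*u**2*v - u**2 + u*v**2 + v**2.
No constant or linear terms (consistent with a singular point). Quadratic part: -u**2 + v**2. Cubic part: -2*u**3 - 2*u**2*v + u*v**2.
The quadratic part v**2 - u**2 = (v − u)(v + u) splits into two distinct linear factors, so there are two distinct tangent lines y − -3 = ±(x − 1) — this is a node (ordinary double point).
Classification: node.


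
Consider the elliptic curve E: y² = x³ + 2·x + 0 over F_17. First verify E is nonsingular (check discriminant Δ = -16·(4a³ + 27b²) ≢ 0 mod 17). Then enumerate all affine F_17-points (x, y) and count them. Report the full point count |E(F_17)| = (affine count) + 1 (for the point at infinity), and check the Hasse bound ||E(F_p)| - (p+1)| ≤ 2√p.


Affine points = {(0, 0), (3, 4), (3, 13), (4, 2), (4, 15), (5, 4), (5, 13), (7, 0), (8, 1), (8, 16), (9, 4), (9, 13), (10, 0), (12, 1), (12, 16), (13, 8), (13, 9), (14, 1), (14, 16)}; affine count = 19; |E(F_17)| = 20.

Discriminant check: Δ ∝ 4a³ + 27b² = 4·2³ + 27·0² = 4·8 + 27·0 ≡ 15 (mod 17). Nonzero ⇒ E is nonsingular.
For each x ∈ F_17, compute rhs = x³ + 2·x + 0 mod 17, then count y ∈ F_17 with y² ≡ rhs.
  x = 0: rhs = 0, matching y values: 0 (1 points).
  x = 1: rhs = 3, matching y values: none (0 points).
  x = 2: rhs = 12, matching y values: none (0 points).
  x = 3: rhs = 16, matching y values: 4, 13 (2 points).
  x = 4: rhs = 4, matching y values: 2, 15 (2 points).
  x = 5: rhs = 16, matching y values: 4, 13 (2 points).
  x = 6: rhs = 7, matching y values: none (0 points).
  x = 7: rhs = 0, matching y values: 0 (1 points).
  x = 8: rhs = 1, matching y values: 1, 16 (2 points).
  x = 9: rhs = 16, matching y values: 4, 13 (2 points).
  x = 10: rhs = 0, matching y values: 0 (1 points).
  x = 11: rhs = 10, matching y values: none (0 points).
  x = 12: rhs = 1, matching y values: 1, 16 (2 points).
  x = 13: rhs = 13, matching y values: 8, 9 (2 points).
  x = 14: rhs = 1, matching y values: 1, 16 (2 points).
  x = 15: rhs = 5, matching y values: none (0 points).
  x = 16: rhs = 14, matching y values: none (0 points).
Total affine count: 19.
Full point count |E(F_17)| = 19 + 1 = 20.
Hasse bound: |20 − (17+1)| = |2| = 2 ≤ 2√17 ≈ 8.2462 ✓.


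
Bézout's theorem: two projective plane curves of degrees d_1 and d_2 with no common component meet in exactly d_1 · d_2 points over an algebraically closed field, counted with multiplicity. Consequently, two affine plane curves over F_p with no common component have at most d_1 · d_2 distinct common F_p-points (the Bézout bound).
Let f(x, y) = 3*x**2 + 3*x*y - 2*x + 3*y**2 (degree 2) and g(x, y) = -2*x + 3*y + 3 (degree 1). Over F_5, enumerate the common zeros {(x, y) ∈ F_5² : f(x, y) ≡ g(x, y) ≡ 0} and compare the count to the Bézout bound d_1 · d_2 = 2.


Common zeros: {(4, 0)}; count = 1; Bézout bound = 2.

deg(f) = 2, deg(g) = 1, so Bézout bound = 2.
Scan x ∈ F_5. For each x, list the y ∈ F_5 with f(x, y) ≡ 0 and those with g(x, y) ≡ 0 (mod 5); the common zeros in that column are the intersection.
  x = 0: f ≡ 0 at y ∈ {0}; g ≡ 0 at y ∈ {4}; common: ∅.
  x = 1: f ≡ 0 at y ∈ ∅; g ≡ 0 at y ∈ {3}; common: ∅.
  x = 2: f ≡ 0 at y ∈ {4}; g ≡ 0 at y ∈ {2}; common: ∅.
  x = 3: f ≡ 0 at y ∈ {3, 4}; g ≡ 0 at y ∈ {1}; common: ∅.
  x = 4: f ≡ 0 at y ∈ {0, 1}; g ≡ 0 at y ∈ {0}; common: {0}.
Collecting: common zeros = {(4, 0)}, so the count is 1.
Comparison with the Bézout bound: 1 ≤ 2 = deg(f)·deg(g), as expected for curves with no common component (the affine F_5-count falls short of the bound because intersections may lie at infinity, over extension fields, or carry multiplicity).


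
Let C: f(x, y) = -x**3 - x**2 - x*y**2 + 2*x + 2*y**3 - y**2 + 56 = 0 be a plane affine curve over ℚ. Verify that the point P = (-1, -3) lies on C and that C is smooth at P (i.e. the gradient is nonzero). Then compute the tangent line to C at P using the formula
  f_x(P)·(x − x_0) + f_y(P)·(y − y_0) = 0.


Tangent line at P: -8*x + 54*y + 154 = 0.

Step 1: f(-1, -3) = 0, so P lies on C.
Step 2: partial derivatives
  f_x(x, y) = -3*x**2 - 2*x - y**2 + 2, f_y(x, y) = -2*x*y + 6*y**2 - 2*y.
  f_x(P) = -8, f_y(P) = 54 (gradient nonzero, so P is smooth).
Step 3: tangent line at P: -8·(x − -1) + 54·(y − -3) = 0.
Expanding: -8*x + 54*y + 154 = 0.


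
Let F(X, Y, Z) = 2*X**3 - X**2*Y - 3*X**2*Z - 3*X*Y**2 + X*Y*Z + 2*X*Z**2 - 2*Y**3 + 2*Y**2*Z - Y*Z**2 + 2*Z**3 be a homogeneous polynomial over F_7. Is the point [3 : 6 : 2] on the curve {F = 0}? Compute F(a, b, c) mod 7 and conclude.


F(3,6,2) ≡ 2 (mod 7); P is NOT on the curve.

Evaluate F(3, 6, 2) term-by-term (mod 7).
  2*X**3 ↦ 2·27·1·1 = 54
  -X**2*Y ↦ -1·9·6·1 = -54
  -3*X**2*Z ↦ -3·9·1·2 = -54
  -3*X*Y**2 ↦ -3·3·36·1 = -324
  X*Y*Z ↦ 1·3·6·2 = 36
  2*X*Z**2 ↦ 2·3·1·4 = 24
  -2*Y**3 ↦ -2·1·216·1 = -432
  2*Y**2*Z ↦ 2·1·36·2 = 144
  -Y*Z**2 ↦ -1·1·6·4 = -24
  2*Z**3 ↦ 2·1·1·8 = 16
Sum: F(3, 6, 2) = (54) + (-54) + (-54) + (-324) + (36) + (24) + (-432) + (144) + (-24) + (16) = -614.
Reducing mod 7: -614 ≡ 2 (mod 7).
Since F(a, b, c) ≡ 2 ≠ 0 (mod 7), P does NOT lie on the curve.


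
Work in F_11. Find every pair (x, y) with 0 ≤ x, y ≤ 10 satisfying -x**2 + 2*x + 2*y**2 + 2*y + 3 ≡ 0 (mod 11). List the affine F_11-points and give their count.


Affine F_11-points: {(1, 4), (1, 6), (3, 0), (3, 10), (4, 5), (5, 2), (5, 8), (8, 2), (8, 8), (9, 5), (10, 0), (10, 10)}; count = 12.

For each of the 121 pairs (x, y) ∈ F_11², evaluate f(x, y) mod 11. Record the zeros.
  x = 0: [0↦3, 1↦7, 2↦4, 3↦5, 4↦10, 5↦8, 6↦10, 7↦5, 8↦4, 9↦7, 10↦3]  zeros at y ∈ ∅
  x = 1: [0↦4, 1↦8, 2↦5, 3↦6, 4↦0, 5↦9, 6↦0, 7↦6, 8↦5, 9↦8, 10↦4]  zeros at y ∈ {4, 6}
  x = 2: [0↦3, 1↦7, 2↦4, 3↦5, 4↦10, 5↦8, 6↦10, 7↦5, 8↦4, 9↦7, 10↦3]  zeros at y ∈ ∅
  x = 3: [0↦0, 1↦4, 2↦1, 3↦2, 4↦7, 5↦5, 6↦7, 7↦2, 8↦1, 9↦4, 10↦0]  zeros at y ∈ {0, 10}
  x = 4: [0↦6, 1↦10, 2↦7, 3↦8, 4↦2, 5↦0, 6↦2, 7↦8, 8↦7, 9↦10, 10↦6]  zeros at y ∈ {5}
  x = 5: [0↦10, 1↦3, 2↦0, 3↦1, 4↦6, 5↦4, 6↦6, 7↦1, 8↦0, 9↦3, 10↦10]  zeros at y ∈ {2, 8}
  x = 6: [0↦1, 1↦5, 2↦2, 3↦3, 4↦8, 5↦6, 6↦8, 7↦3, 8↦2, 9↦5, 10↦1]  zeros at y ∈ ∅
  x = 7: [0↦1, 1↦5, 2↦2, 3↦3, 4↦8, 5↦6, 6↦8, 7↦3, 8↦2, 9↦5, 10↦1]  zeros at y ∈ ∅
  x = 8: [0↦10, 1↦3, 2↦0, 3↦1, 4↦6, 5↦4, 6↦6, 7↦1, 8↦0, 9↦3, 10↦10]  zeros at y ∈ {2, 8}
  x = 9: [0↦6, 1↦10, 2↦7, 3↦8, 4↦2, 5↦0, 6↦2, 7↦8, 8↦7, 9↦10, 10↦6]  zeros at y ∈ {5}
  x = 10: [0↦0, 1↦4, 2↦1, 3↦2, 4↦7, 5↦5, 6↦7, 7↦2, 8↦1, 9↦4, 10↦0]  zeros at y ∈ {0, 10}
Collecting zeros: affine points = {(1, 4), (1, 6), (3, 0), (3, 10), (4, 5), (5, 2), (5, 8), (8, 2), (8, 8), (9, 5), (10, 0), (10, 10)}.
Total count |C(F_11)_aff| = 12.


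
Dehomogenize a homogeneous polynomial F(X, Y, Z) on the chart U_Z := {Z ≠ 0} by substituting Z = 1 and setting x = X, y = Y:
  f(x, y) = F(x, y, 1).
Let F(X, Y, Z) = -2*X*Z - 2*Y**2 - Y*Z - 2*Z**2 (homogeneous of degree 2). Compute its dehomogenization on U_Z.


f(x, y) = -2*x - 2*y**2 - y - 2

On U_Z we set Z = 1. Each monomial c·X^i·Y^j·Z^k in F becomes c·x^i·y^j·1^k = c·x^i·y^j.
Substituting Z = 1: F(X, Y, 1) = -2*x - 2*y**2 - y - 2.
Note: deg(f) ≤ deg(F) = 2; strict inequality happens when F is divisible by Z (lost terms).


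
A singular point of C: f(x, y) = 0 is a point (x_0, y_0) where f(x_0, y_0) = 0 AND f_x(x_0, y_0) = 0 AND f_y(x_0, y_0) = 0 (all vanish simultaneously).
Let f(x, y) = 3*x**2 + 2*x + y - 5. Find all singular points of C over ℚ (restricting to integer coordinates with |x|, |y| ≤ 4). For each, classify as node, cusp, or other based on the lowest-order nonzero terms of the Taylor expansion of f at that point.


No singular points in the scanned grid; C is smooth there.

Compute partial derivatives:
  f_x = 6*x + 2.
  f_y = 1.
f_y = 1 is a nonzero constant, so f_y never vanishes: no point (x, y) can satisfy f = f_x = f_y = 0. In particular no (x, y) ∈ {−4, ..., 4}² is singular; the curve is smooth.


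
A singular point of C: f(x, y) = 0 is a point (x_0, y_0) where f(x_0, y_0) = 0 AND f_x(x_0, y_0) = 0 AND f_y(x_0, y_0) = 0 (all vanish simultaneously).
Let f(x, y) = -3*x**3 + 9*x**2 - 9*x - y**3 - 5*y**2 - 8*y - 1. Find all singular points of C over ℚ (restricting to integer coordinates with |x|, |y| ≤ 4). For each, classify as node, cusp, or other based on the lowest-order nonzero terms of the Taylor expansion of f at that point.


Singular points: {(1, -2)}; classification: cusp.

Compute partial derivatives:
  f_x = -9*x**2 + 18*x - 9.
  f_y = -3*y**2 - 10*y - 8.
Scan x_0 ∈ {−4, ..., 4}. For each x_0, f_y(x_0, y) is a polynomial in y; find its integer roots y ∈ {−4, ..., 4}, then test f_x and f at those candidates.
  x = -4: f_y(-4, y) = -3*y**2 - 10*y - 8; vanishes at y ∈ {-2}. (-4, -2): f_x = -225 ≠ 0.
  x = -3: f_y(-3, y) = -3*y**2 - 10*y - 8; vanishes at y ∈ {-2}. (-3, -2): f_x = -144 ≠ 0.
  x = -2: f_y(-2, y) = -3*y**2 - 10*y - 8; vanishes at y ∈ {-2}. (-2, -2): f_x = -81 ≠ 0.
  x = -1: f_y(-1, y) = -3*y**2 - 10*y - 8; vanishes at y ∈ {-2}. (-1, -2): f_x = -36 ≠ 0.
  x = 0: f_y(0, y) = -3*y**2 - 10*y - 8; vanishes at y ∈ {-2}. (0, -2): f_x = -9 ≠ 0.
  x = 1: f_y(1, y) = -3*y**2 - 10*y - 8; vanishes at y ∈ {-2}. (1, -2): f_x = 0, f = 0 — SINGULAR.
  x = 2: f_y(2, y) = -3*y**2 - 10*y - 8; vanishes at y ∈ {-2}. (2, -2): f_x = -9 ≠ 0.
  x = 3: f_y(3, y) = -3*y**2 - 10*y - 8; vanishes at y ∈ {-2}. (3, -2): f_x = -36 ≠ 0.
  x = 4: f_y(4, y) = -3*y**2 - 10*y - 8; vanishes at y ∈ {-2}. (4, -2): f_x = -81 ≠ 0.
Only singular point on the grid: (1, -2).
Classify: substitute x = 1 + u, y = -2 + v and expand: f = -3*u**3 - v**3 + v**2.
No constant or linear terms (consistent with a singular point). Quadratic part: v**2. Cubic part: -3*u**3 - v**3.
The quadratic part v**2 is a perfect square, so there is a single (double) tangent line v = 0, i.e. y = -2. Restricting the cubic part to that line (v = 0) leaves -3*u**3 ≠ 0, so f is not divisible by v and the branch is v² ≈ 3*u**3 to lowest order — this is a cusp.
Classification: cusp.


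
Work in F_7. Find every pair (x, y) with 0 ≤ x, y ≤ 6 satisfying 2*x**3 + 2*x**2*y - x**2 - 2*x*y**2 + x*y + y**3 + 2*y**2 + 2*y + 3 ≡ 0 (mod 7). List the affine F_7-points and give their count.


Affine F_7-points: {(1, 5), (2, 6), (3, 4), (4, 2), (4, 5), (4, 6), (5, 4), (6, 0), (6, 4), (6, 6)}; count = 10.

For each of the 49 pairs (x, y) ∈ F_7², evaluate f(x, y) mod 7. Record the zeros.
  x = 0: [0↦3, 1↦1, 2↦2, 3↦5, 4↦2, 5↦6, 6↦2]  zeros at y ∈ ∅
  x = 1: [0↦4, 1↦3, 2↦1, 3↦4, 4↦4, 5↦0, 6↦5]  zeros at y ∈ {5}
  x = 2: [0↦1, 1↦5, 2↦4, 3↦4, 4↦4, 5↦3, 6↦0]  zeros at y ∈ {6}
  x = 3: [0↦6, 1↦5, 2↦2, 3↦3, 4↦0, 5↦6, 6↦6]  zeros at y ∈ {4}
  x = 4: [0↦3, 1↦1, 2↦0, 3↦6, 4↦4, 5↦0, 6↦0]  zeros at y ∈ {2, 5, 6}
  x = 5: [0↦4, 1↦5, 2↦3, 3↦4, 4↦0, 5↦4, 6↦1]  zeros at y ∈ {4}
  x = 6: [0↦0, 1↦1, 2↦2, 3↦2, 4↦0, 5↦2, 6↦0]  zeros at y ∈ {0, 4, 6}
Collecting zeros: affine points = {(1, 5), (2, 6), (3, 4), (4, 2), (4, 5), (4, 6), (5, 4), (6, 0), (6, 4), (6, 6)}.
Total count |C(F_7)_aff| = 10.


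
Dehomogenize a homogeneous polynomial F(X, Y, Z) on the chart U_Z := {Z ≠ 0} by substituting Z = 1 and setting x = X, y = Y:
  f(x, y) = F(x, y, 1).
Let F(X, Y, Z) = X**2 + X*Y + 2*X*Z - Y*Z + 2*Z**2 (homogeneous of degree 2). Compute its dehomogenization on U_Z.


f(x, y) = x**2 + x*y + 2*x - y + 2

On U_Z we set Z = 1. Each monomial c·X^i·Y^j·Z^k in F becomes c·x^i·y^j·1^k = c·x^i·y^j.
Substituting Z = 1: F(X, Y, 1) = x**2 + x*y + 2*x - y + 2.
Note: deg(f) ≤ deg(F) = 2; strict inequality happens when F is divisible by Z (lost terms).


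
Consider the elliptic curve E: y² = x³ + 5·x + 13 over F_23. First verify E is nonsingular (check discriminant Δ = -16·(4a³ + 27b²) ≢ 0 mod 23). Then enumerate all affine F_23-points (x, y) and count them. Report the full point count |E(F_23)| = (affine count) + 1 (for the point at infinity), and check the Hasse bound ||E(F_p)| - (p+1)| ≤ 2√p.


Affine points = {(0, 6), (0, 17), (2, 10), (2, 13), (3, 3), (3, 20), (5, 5), (5, 18), (6, 11), (6, 12), (7, 0), (8, 6), (8, 17), (15, 6), (15, 17), (16, 7), (16, 16), (18, 1), (18, 22), (21, 8), (21, 15)}; affine count = 21; |E(F_23)| = 22.

Discriminant check: Δ ∝ 4a³ + 27b² = 4·5³ + 27·13² = 4·125 + 27·169 ≡ 3 (mod 23). Nonzero ⇒ E is nonsingular.
For each x ∈ F_23, compute rhs = x³ + 5·x + 13 mod 23, then count y ∈ F_23 with y² ≡ rhs.
  x = 0: rhs = 13, matching y values: 6, 17 (2 points).
  x = 1: rhs = 19, matching y values: none (0 points).
  x = 2: rhs = 8, matching y values: 10, 13 (2 points).
  x = 3: rhs = 9, matching y values: 3, 20 (2 points).
  x = 4: rhs = 5, matching y values: none (0 points).
  x = 5: rhs = 2, matching y values: 5, 18 (2 points).
  x = 6: rhs = 6, matching y values: 11, 12 (2 points).
  x = 7: rhs = 0, matching y values: 0 (1 points).
  x = 8: rhs = 13, matching y values: 6, 17 (2 points).
  x = 9: rhs = 5, matching y values: none (0 points).
  x = 10: rhs = 5, matching y values: none (0 points).
  x = 11: rhs = 19, matching y values: none (0 points).
  x = 12: rhs = 7, matching y values: none (0 points).
  x = 13: rhs = 21, matching y values: none (0 points).
  x = 14: rhs = 21, matching y values: none (0 points).
  x = 15: rhs = 13, matching y values: 6, 17 (2 points).
  x = 16: rhs = 3, matching y values: 7, 16 (2 points).
  x = 17: rhs = 20, matching y values: none (0 points).
  x = 18: rhs = 1, matching y values: 1, 22 (2 points).
  x = 19: rhs = 21, matching y values: none (0 points).
  x = 20: rhs = 17, matching y values: none (0 points).
  x = 21: rhs = 18, matching y values: 8, 15 (2 points).
  x = 22: rhs = 7, matching y values: none (0 points).
Total affine count: 21.
Full point count |E(F_23)| = 21 + 1 = 22.
Hasse bound: |22 − (23+1)| = |-2| = 2 ≤ 2√23 ≈ 9.5917 ✓.


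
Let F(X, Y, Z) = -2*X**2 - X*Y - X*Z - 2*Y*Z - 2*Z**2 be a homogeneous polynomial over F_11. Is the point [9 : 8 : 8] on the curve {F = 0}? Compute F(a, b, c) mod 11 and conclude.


F(9,8,8) ≡ 10 (mod 11); P is NOT on the curve.

Evaluate F(9, 8, 8) term-by-term (mod 11).
  -2*X**2 ↦ -2·81·1·1 = -162
  -X*Y ↦ -1·9·8·1 = -72
  -X*Z ↦ -1·9·1·8 = -72
  -2*Y*Z ↦ -2·1·8·8 = -128
  -2*Z**2 ↦ -2·1·1·64 = -128
Sum: F(9, 8, 8) = (-162) + (-72) + (-72) + (-128) + (-128) = -562.
Reducing mod 11: -562 ≡ 10 (mod 11).
Since F(a, b, c) ≡ 10 ≠ 0 (mod 11), P does NOT lie on the curve.


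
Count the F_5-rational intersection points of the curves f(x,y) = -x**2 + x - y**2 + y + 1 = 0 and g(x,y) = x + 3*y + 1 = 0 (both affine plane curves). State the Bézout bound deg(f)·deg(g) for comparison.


Common zeros: {(0, 3)}; count = 1; Bézout bound = 2.

deg(f) = 2, deg(g) = 1, so Bézout bound = 2.
Scan x ∈ F_5. For each x, list the y ∈ F_5 with f(x, y) ≡ 0 and those with g(x, y) ≡ 0 (mod 5); the common zeros in that column are the intersection.
  x = 0: f ≡ 0 at y ∈ {3}; g ≡ 0 at y ∈ {3}; common: {3}.
  x = 1: f ≡ 0 at y ∈ {3}; g ≡ 0 at y ∈ {1}; common: ∅.
  x = 2: f ≡ 0 at y ∈ ∅; g ≡ 0 at y ∈ {4}; common: ∅.
  x = 3: f ≡ 0 at y ∈ {0, 1}; g ≡ 0 at y ∈ {2}; common: ∅.
  x = 4: f ≡ 0 at y ∈ ∅; g ≡ 0 at y ∈ {0}; common: ∅.
Collecting: common zeros = {(0, 3)}, so the count is 1.
Comparison with the Bézout bound: 1 ≤ 2 = deg(f)·deg(g), as expected for curves with no common component (the affine F_5-count falls short of the bound because intersections may lie at infinity, over extension fields, or carry multiplicity).


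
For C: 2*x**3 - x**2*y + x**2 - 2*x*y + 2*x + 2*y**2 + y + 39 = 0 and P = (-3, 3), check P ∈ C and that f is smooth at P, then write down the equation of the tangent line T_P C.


Tangent line at P: 62*x + 10*y + 156 = 0.

Step 1: f(-3, 3) = 0, so P lies on C.
Step 2: partial derivatives
  f_x(x, y) = 6*x**2 - 2*x*y + 2*x - 2*y + 2, f_y(x, y) = -x**2 - 2*x + 4*y + 1.
  f_x(P) = 62, f_y(P) = 10 (gradient nonzero, so P is smooth).
Step 3: tangent line at P: 62·(x − -3) + 10·(y − 3) = 0.
Expanding: 62*x + 10*y + 156 = 0.


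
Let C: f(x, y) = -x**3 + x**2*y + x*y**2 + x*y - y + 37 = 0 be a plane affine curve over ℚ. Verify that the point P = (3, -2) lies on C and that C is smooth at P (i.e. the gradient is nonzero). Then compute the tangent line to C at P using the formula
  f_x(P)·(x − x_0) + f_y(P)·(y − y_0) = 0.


Tangent line at P: -37*x - y + 109 = 0.

Step 1: f(3, -2) = 0, so P lies on C.
Step 2: partial derivatives
  f_x(x, y) = -3*x**2 + 2*x*y + y**2 + y, f_y(x, y) = x**2 + 2*x*y + x - 1.
  f_x(P) = -37, f_y(P) = -1 (gradient nonzero, so P is smooth).
Step 3: tangent line at P: -37·(x − 3) + -1·(y − -2) = 0.
Expanding: -37*x - y + 109 = 0.


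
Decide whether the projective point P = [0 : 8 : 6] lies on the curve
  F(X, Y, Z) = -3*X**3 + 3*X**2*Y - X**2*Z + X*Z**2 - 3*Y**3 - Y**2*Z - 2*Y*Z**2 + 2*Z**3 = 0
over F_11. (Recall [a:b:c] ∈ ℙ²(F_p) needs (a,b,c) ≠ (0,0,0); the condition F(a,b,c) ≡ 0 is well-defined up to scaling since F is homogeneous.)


F(0,8,6) ≡ 4 (mod 11); P is NOT on the curve.

Evaluate F(0, 8, 6) term-by-term (mod 11).
  -3*X**3 ↦ -3·0·1·1 = 0
  3*X**2*Y ↦ 3·0·8·1 = 0
  -X**2*Z ↦ -1·0·1·6 = 0
  X*Z**2 ↦ 1·0·1·36 = 0
  -3*Y**3 ↦ -3·1·512·1 = -1536
  -Y**2*Z ↦ -1·1·64·6 = -384
  -2*Y*Z**2 ↦ -2·1·8·36 = -576
  2*Z**3 ↦ 2·1·1·216 = 432
Sum: F(0, 8, 6) = (0) + (0) + (0) + (0) + (-1536) + (-384) + (-576) + (432) = -2064.
Reducing mod 11: -2064 ≡ 4 (mod 11).
Since F(a, b, c) ≡ 4 ≠ 0 (mod 11), P does NOT lie on the curve.


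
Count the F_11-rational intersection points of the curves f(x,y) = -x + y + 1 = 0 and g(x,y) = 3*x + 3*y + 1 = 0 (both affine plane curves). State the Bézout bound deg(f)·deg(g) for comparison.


Common zeros: {(4, 3)}; count = 1; Bézout bound = 1.

deg(f) = 1, deg(g) = 1, so Bézout bound = 1.
Scan x ∈ F_11. For each x, list the y ∈ F_11 with f(x, y) ≡ 0 and those with g(x, y) ≡ 0 (mod 11); the common zeros in that column are the intersection.
  x = 0: f ≡ 0 at y ∈ {10}; g ≡ 0 at y ∈ {7}; common: ∅.
  x = 1: f ≡ 0 at y ∈ {0}; g ≡ 0 at y ∈ {6}; common: ∅.
  x = 2: f ≡ 0 at y ∈ {1}; g ≡ 0 at y ∈ {5}; common: ∅.
  x = 3: f ≡ 0 at y ∈ {2}; g ≡ 0 at y ∈ {4}; common: ∅.
  x = 4: f ≡ 0 at y ∈ {3}; g ≡ 0 at y ∈ {3}; common: {3}.
  x = 5: f ≡ 0 at y ∈ {4}; g ≡ 0 at y ∈ {2}; common: ∅.
  x = 6: f ≡ 0 at y ∈ {5}; g ≡ 0 at y ∈ {1}; common: ∅.
  x = 7: f ≡ 0 at y ∈ {6}; g ≡ 0 at y ∈ {0}; common: ∅.
  x = 8: f ≡ 0 at y ∈ {7}; g ≡ 0 at y ∈ {10}; common: ∅.
  x = 9: f ≡ 0 at y ∈ {8}; g ≡ 0 at y ∈ {9}; common: ∅.
  x = 10: f ≡ 0 at y ∈ {9}; g ≡ 0 at y ∈ {8}; common: ∅.
Collecting: common zeros = {(4, 3)}, so the count is 1.
Comparison with the Bézout bound: 1 ≤ 1 = deg(f)·deg(g), as expected for curves with no common component (the bound is attained).


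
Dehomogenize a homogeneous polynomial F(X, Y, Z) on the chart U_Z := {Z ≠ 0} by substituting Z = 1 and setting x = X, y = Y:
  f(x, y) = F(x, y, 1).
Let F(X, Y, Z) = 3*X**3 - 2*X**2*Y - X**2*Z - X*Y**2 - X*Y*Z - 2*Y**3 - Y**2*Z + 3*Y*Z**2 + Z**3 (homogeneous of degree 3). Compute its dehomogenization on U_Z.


f(x, y) = 3*x**3 - 2*x**2*y - x**2 - x*y**2 - x*y - 2*y**3 - y**2 + 3*y + 1

On U_Z we set Z = 1. Each monomial c·X^i·Y^j·Z^k in F becomes c·x^i·y^j·1^k = c·x^i·y^j.
Substituting Z = 1: F(X, Y, 1) = 3*x**3 - 2*x**2*y - x**2 - x*y**2 - x*y - 2*y**3 - y**2 + 3*y + 1.
Note: deg(f) ≤ deg(F) = 3; strict inequality happens when F is divisible by Z (lost terms).


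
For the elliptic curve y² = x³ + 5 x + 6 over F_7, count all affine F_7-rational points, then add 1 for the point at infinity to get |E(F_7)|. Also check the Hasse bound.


Affine points = {(5, 3), (5, 4), (6, 0)}; affine count = 3; |E(F_7)| = 4.

Discriminant check: Δ ∝ 4a³ + 27b² = 4·5³ + 27·6² = 4·125 + 27·36 ≡ 2 (mod 7). Nonzero ⇒ E is nonsingular.
For each x ∈ F_7, compute rhs = x³ + 5·x + 6 mod 7, then count y ∈ F_7 with y² ≡ rhs.
  x = 0: rhs = 6, matching y values: none (0 points).
  x = 1: rhs = 5, matching y values: none (0 points).
  x = 2: rhs = 3, matching y values: none (0 points).
  x = 3: rhs = 6, matching y values: none (0 points).
  x = 4: rhs = 6, matching y values: none (0 points).
  x = 5: rhs = 2, matching y values: 3, 4 (2 points).
  x = 6: rhs = 0, matching y values: 0 (1 points).
Total affine count: 3.
Full point count |E(F_7)| = 3 + 1 = 4.
Hasse bound: |4 − (7+1)| = |-4| = 4 ≤ 2√7 ≈ 5.2915 ✓.


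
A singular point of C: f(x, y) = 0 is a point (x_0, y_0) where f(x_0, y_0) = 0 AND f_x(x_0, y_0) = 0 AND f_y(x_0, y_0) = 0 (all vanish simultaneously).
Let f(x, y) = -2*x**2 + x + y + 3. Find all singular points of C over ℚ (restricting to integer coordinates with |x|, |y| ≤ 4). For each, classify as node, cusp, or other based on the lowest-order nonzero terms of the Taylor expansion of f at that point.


No singular points in the scanned grid; C is smooth there.

Compute partial derivatives:
  f_x = 1 - 4*x.
  f_y = 1.
f_y = 1 is a nonzero constant, so f_y never vanishes: no point (x, y) can satisfy f = f_x = f_y = 0. In particular no (x, y) ∈ {−4, ..., 4}² is singular; the curve is smooth.


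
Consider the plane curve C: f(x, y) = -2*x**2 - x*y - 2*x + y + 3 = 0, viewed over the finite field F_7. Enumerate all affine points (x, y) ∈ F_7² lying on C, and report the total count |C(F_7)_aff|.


Affine F_7-points: {(0, 4), (2, 5), (3, 0), (4, 4), (5, 5), (6, 2)}; count = 6.

For each of the 49 pairs (x, y) ∈ F_7², evaluate f(x, y) mod 7. Record the zeros.
  x = 0: [0↦3, 1↦4, 2↦5, 3↦6, 4↦0, 5↦1, 6↦2]  zeros at y ∈ {4}
  x = 1: [0↦6, 1↦6, 2↦6, 3↦6, 4↦6, 5↦6, 6↦6]  zeros at y ∈ ∅
  x = 2: [0↦5, 1↦4, 2↦3, 3↦2, 4↦1, 5↦0, 6↦6]  zeros at y ∈ {5}
  x = 3: [0↦0, 1↦5, 2↦3, 3↦1, 4↦6, 5↦4, 6↦2]  zeros at y ∈ {0}
  x = 4: [0↦5, 1↦2, 2↦6, 3↦3, 4↦0, 5↦4, 6↦1]  zeros at y ∈ {4}
  x = 5: [0↦6, 1↦2, 2↦5, 3↦1, 4↦4, 5↦0, 6↦3]  zeros at y ∈ {5}
  x = 6: [0↦3, 1↦5, 2↦0, 3↦2, 4↦4, 5↦6, 6↦1]  zeros at y ∈ {2}
Collecting zeros: affine points = {(0, 4), (2, 5), (3, 0), (4, 4), (5, 5), (6, 2)}.
Total count |C(F_7)_aff| = 6.


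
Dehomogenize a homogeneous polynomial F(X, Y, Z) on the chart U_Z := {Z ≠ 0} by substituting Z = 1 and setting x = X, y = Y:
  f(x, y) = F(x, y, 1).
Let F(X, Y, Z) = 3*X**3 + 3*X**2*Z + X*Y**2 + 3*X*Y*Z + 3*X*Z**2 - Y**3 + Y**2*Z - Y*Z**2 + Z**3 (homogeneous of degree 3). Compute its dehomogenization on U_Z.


f(x, y) = 3*x**3 + 3*x**2 + x*y**2 + 3*x*y + 3*x - y**3 + y**2 - y + 1

On U_Z we set Z = 1. Each monomial c·X^i·Y^j·Z^k in F becomes c·x^i·y^j·1^k = c·x^i·y^j.
Substituting Z = 1: F(X, Y, 1) = 3*x**3 + 3*x**2 + x*y**2 + 3*x*y + 3*x - y**3 + y**2 - y + 1.
Note: deg(f) ≤ deg(F) = 3; strict inequality happens when F is divisible by Z (lost terms).


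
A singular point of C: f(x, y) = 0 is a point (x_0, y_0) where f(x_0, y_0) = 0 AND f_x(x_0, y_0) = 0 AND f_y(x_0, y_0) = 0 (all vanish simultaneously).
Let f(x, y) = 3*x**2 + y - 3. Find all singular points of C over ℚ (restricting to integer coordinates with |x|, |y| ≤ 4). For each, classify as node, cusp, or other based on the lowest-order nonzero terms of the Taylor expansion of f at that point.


No singular points in the scanned grid; C is smooth there.

Compute partial derivatives:
  f_x = 6*x.
  f_y = 1.
f_y = 1 is a nonzero constant, so f_y never vanishes: no point (x, y) can satisfy f = f_x = f_y = 0. In particular no (x, y) ∈ {−4, ..., 4}² is singular; the curve is smooth.
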